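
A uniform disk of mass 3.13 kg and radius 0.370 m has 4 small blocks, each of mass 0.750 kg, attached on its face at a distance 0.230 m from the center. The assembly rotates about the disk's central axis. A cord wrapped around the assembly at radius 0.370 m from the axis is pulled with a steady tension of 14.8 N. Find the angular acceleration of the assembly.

α ≈ 14.7 rad/s²

I_disk = ½MR² = ½(3.13)(0.370)² = 0.2142 kg·m².
I_blocks = 4·m·r² = 4(0.750)(0.230)² = 0.1587 kg·m².
Total I = 0.3729 kg·m².
τ = F r = (14.8)(0.370) = 5.476 N·m.
α = τ/I = 5.476/0.3729 = 14.68 rad/s².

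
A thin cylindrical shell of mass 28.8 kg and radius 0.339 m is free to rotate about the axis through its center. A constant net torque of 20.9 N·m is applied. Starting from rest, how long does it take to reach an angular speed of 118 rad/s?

I = MR² = (28.8)(0.339)² = 3.310 kg·m².
α = τ/I = 20.9/3.310 = 6.315 rad/s².
ω = αt ⇒ t = ω/α = 118/6.315 = 18.69 s.

t ≈ 18.7 s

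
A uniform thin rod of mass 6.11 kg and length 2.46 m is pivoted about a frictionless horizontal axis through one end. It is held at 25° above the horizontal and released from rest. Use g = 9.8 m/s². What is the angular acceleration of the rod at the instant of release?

About the pivot, I = (1/3)ML² = (1/3)(6.11)(2.46)² = 12.33 kg·m².
The weight acts at the center, a distance L/2 = 1.230 m from the pivot; τ = Mg(L/2) cos 25° = 66.75 N·m.
α = τ/I = 66.75/12.33 = 5.416 rad/s².
(Equivalently α = (3g/(2L)) cos 25° = 5.416 rad/s².)

α ≈ 5.42 rad/s²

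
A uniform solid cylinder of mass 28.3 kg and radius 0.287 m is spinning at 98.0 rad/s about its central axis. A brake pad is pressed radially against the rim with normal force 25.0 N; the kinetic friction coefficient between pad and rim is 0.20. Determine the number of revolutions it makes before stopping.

I = ½MR² = (1/2)(28.3)(0.287)² = 1.166 kg·m².
Friction force f = μN = (0.20)(25.0) = 5.000 N at the rim; torque magnitude τ = fR = 1.435 N·m, opposing ω.
|α| = τ/I = 1.435/1.166 = 1.231 rad/s² (deceleration).
ω² = ω₀² − 2|α|θ with ω = 0 ⇒ θ = ω₀²/(2|α|) = 3900 rad = 620.7 rev.

≈ 621 revolutions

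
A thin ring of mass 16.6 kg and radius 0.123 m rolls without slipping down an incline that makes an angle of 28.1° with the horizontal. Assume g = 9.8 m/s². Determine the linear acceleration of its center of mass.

Translation along the incline: Mg sinθ − f = Ma.
Rotation about the center: fR = Iα with I = MR². No-slip gives a = αR, so f = (I/R²)a = M a.
Substituting: Mg sinθ = (1 + 1.000)Ma, so a = g sinθ/(1 + 1.000) = (9.8) sin 28.1° / 2.000 = 2.308 m/s².

a ≈ 2.31 m/s²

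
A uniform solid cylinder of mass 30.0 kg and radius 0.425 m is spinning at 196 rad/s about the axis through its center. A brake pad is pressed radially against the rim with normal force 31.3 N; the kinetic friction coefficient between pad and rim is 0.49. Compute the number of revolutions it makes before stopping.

I = ½MR² = (1/2)(30.0)(0.425)² = 2.709 kg·m².
Friction force f = μN = (0.49)(31.3) = 15.34 N at the rim; torque magnitude τ = fR = 6.518 N·m, opposing ω.
|α| = τ/I = 6.518/2.709 = 2.406 rad/s² (deceleration).
ω² = ω₀² − 2|α|θ with ω = 0 ⇒ θ = ω₀²/(2|α|) = 7984 rad = 1271 rev.

≈ 1270 revolutions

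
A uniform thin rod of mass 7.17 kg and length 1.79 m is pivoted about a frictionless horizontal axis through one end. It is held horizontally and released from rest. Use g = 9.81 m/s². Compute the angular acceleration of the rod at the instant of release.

α ≈ 8.22 rad/s²

About the pivot, I = (1/3)ML² = (1/3)(7.17)(1.79)² = 7.658 kg·m².
The weight acts at the center, a distance L/2 = 0.8950 m from the pivot; τ = Mg(L/2) = 62.95 N·m.
α = τ/I = 62.95/7.658 = 8.221 rad/s².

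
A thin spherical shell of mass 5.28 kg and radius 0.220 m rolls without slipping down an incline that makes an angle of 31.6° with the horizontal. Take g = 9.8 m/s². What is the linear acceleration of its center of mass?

Translation along the incline: Mg sinθ − f = Ma.
Rotation about the center: fR = Iα with I = (2/3)MR². No-slip gives a = αR, so f = (I/R²)a = (2/3)M a.
Substituting: Mg sinθ = (1 + 0.6667)Ma, so a = g sinθ/(1 + 0.6667) = (9.8) sin 31.6° / 1.667 = 3.081 m/s².

a ≈ 3.08 m/s²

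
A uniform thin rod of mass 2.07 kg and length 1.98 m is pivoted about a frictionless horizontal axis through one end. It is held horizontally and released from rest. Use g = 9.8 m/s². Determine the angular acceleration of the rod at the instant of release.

α ≈ 7.42 rad/s²

About the pivot, I = (1/3)ML² = (1/3)(2.07)(1.98)² = 2.705 kg·m².
The weight acts at the center, a distance L/2 = 0.9900 m from the pivot; τ = Mg(L/2) = 20.08 N·m.
α = τ/I = 20.08/2.705 = 7.424 rad/s².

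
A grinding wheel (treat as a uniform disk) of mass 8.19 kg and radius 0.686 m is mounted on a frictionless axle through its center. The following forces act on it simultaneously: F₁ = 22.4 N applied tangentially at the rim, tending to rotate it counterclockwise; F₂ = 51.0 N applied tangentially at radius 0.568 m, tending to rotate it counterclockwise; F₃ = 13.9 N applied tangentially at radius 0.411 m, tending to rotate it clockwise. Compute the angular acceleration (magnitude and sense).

I = ½MR² = (1/2)(8.19)(0.686)² = 1.927 kg·m².
Taking counterclockwise as positive: τ₁ = +(22.4)(0.686) = +15.37 N·m; τ₂ = +(51.0)(0.568) = +28.97 N·m; τ₃ = −(13.9)(0.411) = −5.713 N·m.
Net torque τ = 38.62 N·m.
α = τ/I = 38.62/1.927 = 20.04 rad/s².

α ≈ 20.0 rad/s², counterclockwise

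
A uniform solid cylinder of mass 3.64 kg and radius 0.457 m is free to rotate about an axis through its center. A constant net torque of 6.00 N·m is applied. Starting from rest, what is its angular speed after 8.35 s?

I = ½MR² = (1/2)(3.64)(0.457)² = 0.3801 kg·m².
α = τ/I = 6.00/0.3801 = 15.79 rad/s².
ω = ω₀ + αt = 0 + (15.79)(8.35) = 131.8 rad/s.

ω ≈ 132 rad/s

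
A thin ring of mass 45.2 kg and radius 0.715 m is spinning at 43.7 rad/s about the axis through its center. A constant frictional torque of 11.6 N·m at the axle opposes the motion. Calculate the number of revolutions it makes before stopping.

≈ 303 revolutions

I = MR² = (45.2)(0.715)² = 23.11 kg·m².
The net torque has magnitude 11.6 N·m, opposing ω.
|α| = τ/I = 11.60/23.11 = 0.5020 rad/s² (deceleration).
ω² = ω₀² − 2|α|θ with ω = 0 ⇒ θ = ω₀²/(2|α|) = 1902 rad = 302.7 rev.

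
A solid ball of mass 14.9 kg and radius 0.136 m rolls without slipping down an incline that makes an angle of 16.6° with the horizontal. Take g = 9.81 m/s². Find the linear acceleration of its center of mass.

Translation along the incline: Mg sinθ − f = Ma.
Rotation about the center: fR = Iα with I = (2/5)MR². No-slip gives a = αR, so f = (I/R²)a = (2/5)M a.
Substituting: Mg sinθ = (1 + 0.4000)Ma, so a = g sinθ/(1 + 0.4000) = (9.81) sin 16.6° / 1.400 = 2.002 m/s².

a ≈ 2.00 m/s²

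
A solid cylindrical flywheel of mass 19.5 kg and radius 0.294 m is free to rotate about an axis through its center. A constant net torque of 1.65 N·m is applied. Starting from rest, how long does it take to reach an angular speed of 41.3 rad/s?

I = ½MR² = (1/2)(19.5)(0.294)² = 0.8428 kg·m².
α = τ/I = 1.65/0.8428 = 1.958 rad/s².
ω = αt ⇒ t = ω/α = 41.3/1.958 = 21.09 s.

t ≈ 21.1 s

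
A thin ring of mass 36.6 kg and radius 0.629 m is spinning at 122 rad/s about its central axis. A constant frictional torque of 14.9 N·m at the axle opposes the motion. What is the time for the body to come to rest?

t ≈ 119 s

I = MR² = (36.6)(0.629)² = 14.48 kg·m².
The net torque has magnitude 14.9 N·m, opposing ω.
|α| = τ/I = 14.90/14.48 = 1.029 rad/s² (deceleration).
0 = ω₀ − |α|t ⇒ t = ω₀/|α| = 122/1.029 = 118.6 s.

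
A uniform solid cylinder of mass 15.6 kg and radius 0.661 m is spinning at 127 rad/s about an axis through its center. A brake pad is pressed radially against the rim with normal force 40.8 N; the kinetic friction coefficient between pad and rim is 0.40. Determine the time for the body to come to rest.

I = ½MR² = (1/2)(15.6)(0.661)² = 3.408 kg·m².
Friction force f = μN = (0.40)(40.8) = 16.32 N at the rim; torque magnitude τ = fR = 10.79 N·m, opposing ω.
|α| = τ/I = 10.79/3.408 = 3.165 rad/s² (deceleration).
0 = ω₀ − |α|t ⇒ t = ω₀/|α| = 127/3.165 = 40.12 s.

t ≈ 40.1 s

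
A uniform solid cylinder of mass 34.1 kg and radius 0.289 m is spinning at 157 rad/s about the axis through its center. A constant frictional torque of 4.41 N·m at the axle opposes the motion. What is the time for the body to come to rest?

t ≈ 50.7 s

I = ½MR² = (1/2)(34.1)(0.289)² = 1.424 kg·m².
The net torque has magnitude 4.41 N·m, opposing ω.
|α| = τ/I = 4.410/1.424 = 3.097 rad/s² (deceleration).
0 = ω₀ − |α|t ⇒ t = ω₀/|α| = 157/3.097 = 50.70 s.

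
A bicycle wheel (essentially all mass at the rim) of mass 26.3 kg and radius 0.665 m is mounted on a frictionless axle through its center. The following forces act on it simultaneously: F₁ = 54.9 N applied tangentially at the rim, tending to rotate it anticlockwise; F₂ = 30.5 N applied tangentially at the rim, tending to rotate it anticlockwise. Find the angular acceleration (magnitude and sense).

I = MR² = (26.3)(0.665)² = 11.63 kg·m².
Taking anticlockwise as positive: τ₁ = +(54.9)(0.665) = +36.51 N·m; τ₂ = +(30.5)(0.665) = +20.28 N·m.
Net torque τ = 56.79 N·m.
α = τ/I = 56.79/11.63 = 4.883 rad/s².

α ≈ 4.88 rad/s², anticlockwise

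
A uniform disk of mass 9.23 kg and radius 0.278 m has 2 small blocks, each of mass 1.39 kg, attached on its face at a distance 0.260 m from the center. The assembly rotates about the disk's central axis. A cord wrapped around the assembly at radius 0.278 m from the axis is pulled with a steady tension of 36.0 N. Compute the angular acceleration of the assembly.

α ≈ 18.4 rad/s²

I_disk = ½MR² = ½(9.23)(0.278)² = 0.3567 kg·m².
I_blocks = 2·m·r² = 2(1.39)(0.260)² = 0.1879 kg·m².
Total I = 0.5446 kg·m².
τ = F r = (36.0)(0.278) = 10.01 N·m.
α = τ/I = 10.01/0.5446 = 18.38 rad/s².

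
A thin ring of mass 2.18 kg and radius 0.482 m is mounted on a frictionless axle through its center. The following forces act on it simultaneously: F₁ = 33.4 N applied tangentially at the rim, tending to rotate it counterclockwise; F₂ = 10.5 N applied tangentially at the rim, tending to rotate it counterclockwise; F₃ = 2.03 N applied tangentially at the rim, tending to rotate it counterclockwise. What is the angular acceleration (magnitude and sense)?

α ≈ 43.7 rad/s², counterclockwise

I = MR² = (2.18)(0.482)² = 0.5065 kg·m².
Taking counterclockwise as positive: τ₁ = +(33.4)(0.482) = +16.10 N·m; τ₂ = +(10.5)(0.482) = +5.061 N·m; τ₃ = +(2.03)(0.482) = +0.9785 N·m.
Net torque τ = 22.14 N·m.
α = τ/I = 22.14/0.5065 = 43.71 rad/s².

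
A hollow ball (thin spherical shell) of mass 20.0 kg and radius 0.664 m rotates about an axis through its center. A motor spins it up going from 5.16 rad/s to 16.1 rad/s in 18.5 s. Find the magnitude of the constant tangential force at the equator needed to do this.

F ≈ 5.24 N

I = (2/3)MR² = (2/3)(20.0)(0.664)² = 5.879 kg·m².
α = Δω/Δt = (16.1 − 5.16)/18.5 = 0.5914 rad/s².
The required torque is τ = Iα = (5.879)(0.5914) = 3.476 N·m.
A tangential force at the equator gives τ = FR, so F = τ/R = 3.476/0.664 = 5.235 N.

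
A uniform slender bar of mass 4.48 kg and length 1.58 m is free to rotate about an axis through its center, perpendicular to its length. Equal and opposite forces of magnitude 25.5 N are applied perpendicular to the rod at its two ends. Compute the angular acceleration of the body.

α ≈ 43.2 rad/s²

I = (1/12)ML² = (1/12)(4.48)(1.58)² = 0.9320 kg·m².
The couple gives τ = F·(L/2) + F·(L/2) = F L = (25.5)(1.58) = 40.29 N·m.
From τ = Iα: α = 40.29/0.9320 = 43.23 rad/s².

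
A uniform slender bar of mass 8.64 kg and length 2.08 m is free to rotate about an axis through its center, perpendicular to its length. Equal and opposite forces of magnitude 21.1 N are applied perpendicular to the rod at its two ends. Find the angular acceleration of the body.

α ≈ 14.1 rad/s²

I = (1/12)ML² = (1/12)(8.64)(2.08)² = 3.115 kg·m².
The couple gives τ = F·(L/2) + F·(L/2) = F L = (21.1)(2.08) = 43.89 N·m.
Newton's second law for rotation, τ = Iα, gives α = τ/I = 43.89/3.115 = 14.09 rad/s².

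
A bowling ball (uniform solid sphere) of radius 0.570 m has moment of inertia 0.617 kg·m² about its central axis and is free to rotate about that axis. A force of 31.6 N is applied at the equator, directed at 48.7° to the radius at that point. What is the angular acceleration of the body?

α ≈ 21.9 rad/s²

Only the tangential component produces torque: τ = F R sinθ = (31.6)(0.570) sin 48.7° = 13.53 N·m.
Newton's second law for rotation, τ = Iα, gives α = τ/I = 13.53/0.6170 = 21.93 rad/s².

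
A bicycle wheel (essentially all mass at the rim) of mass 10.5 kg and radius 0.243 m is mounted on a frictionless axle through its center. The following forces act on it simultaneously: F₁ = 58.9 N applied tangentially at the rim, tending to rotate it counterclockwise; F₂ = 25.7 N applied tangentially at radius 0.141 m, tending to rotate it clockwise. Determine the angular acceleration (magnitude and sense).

I = MR² = (10.5)(0.243)² = 0.6200 kg·m².
Taking counterclockwise as positive: τ₁ = +(58.9)(0.243) = +14.31 N·m; τ₂ = −(25.7)(0.141) = −3.624 N·m.
Net torque τ = 10.69 N·m.
α = τ/I = 10.69/0.6200 = 17.24 rad/s².

α ≈ 17.2 rad/s², counterclockwise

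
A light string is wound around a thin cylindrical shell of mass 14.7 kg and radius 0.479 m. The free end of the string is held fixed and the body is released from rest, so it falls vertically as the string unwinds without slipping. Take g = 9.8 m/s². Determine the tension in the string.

T ≈ 72.0 N

Translation: Mg − T = Ma. Rotation about the center: TR = Iα with I = MR².
With a = αR: T = (I/R²)a = M a, so Mg = (1 + 1.000)Ma.
a = g/(1 + 1.000) = 9.8/2.000 = 4.900 m/s².
T = 1.000·M·a = (1.000)(14.7)(4.900) = 72.03 N.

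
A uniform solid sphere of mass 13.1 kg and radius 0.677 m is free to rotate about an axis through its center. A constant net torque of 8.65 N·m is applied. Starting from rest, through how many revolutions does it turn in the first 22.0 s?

≈ 139 revolutions

I = (2/5)MR² = (2/5)(13.1)(0.677)² = 2.402 kg·m².
α = τ/I = 8.65/2.402 = 3.602 rad/s².
θ = ½αt² = ½(3.602)(22.0)² = 871.6 rad.
Revolutions = θ/(2π) = 138.7.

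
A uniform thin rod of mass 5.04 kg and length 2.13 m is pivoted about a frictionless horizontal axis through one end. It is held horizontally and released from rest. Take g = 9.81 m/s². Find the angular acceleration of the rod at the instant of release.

About the pivot, I = (1/3)ML² = (1/3)(5.04)(2.13)² = 7.622 kg·m².
The weight acts at the center, a distance L/2 = 1.065 m from the pivot; τ = Mg(L/2) = 52.66 N·m.
α = τ/I = 52.66/7.622 = 6.908 rad/s².
(Equivalently α = (3g/(2L)) = 6.908 rad/s².)

α ≈ 6.91 rad/s²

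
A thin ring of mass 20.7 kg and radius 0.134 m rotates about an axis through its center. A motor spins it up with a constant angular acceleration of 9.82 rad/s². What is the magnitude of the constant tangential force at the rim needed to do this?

I = MR² = (20.7)(0.134)² = 0.3717 kg·m².
The required torque is τ = Iα = (0.3717)(9.820) = 3.650 N·m.
A tangential force at the rim gives τ = FR, so F = τ/R = 3.650/0.134 = 27.24 N.

F ≈ 27.2 N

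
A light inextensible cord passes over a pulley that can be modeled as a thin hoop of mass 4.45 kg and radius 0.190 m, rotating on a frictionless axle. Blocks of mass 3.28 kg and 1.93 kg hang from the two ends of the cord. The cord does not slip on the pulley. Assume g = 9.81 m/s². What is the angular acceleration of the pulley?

α ≈ 7.22 rad/s²

I = MR² = (4.45)(0.190)² = 0.1606 kg·m².
Heavier block: m₁g − T₁ = m₁a. Lighter block: T₂ − m₂g = m₂a.
Pulley: (T₁ − T₂)R = Iα = I(a/R), so T₁ − T₂ = (I/R²)a = 1·M_p a = 4.450·a.
Adding the three: (m₁ − m₂)g = (m₁ + m₂ + 4.450)a, so a = (3.28 − 1.93)(9.81)/(3.28 + 1.93 + 4.450) = 1.371 m/s².
α = a/R = 1.371/0.190 = 7.216 rad/s².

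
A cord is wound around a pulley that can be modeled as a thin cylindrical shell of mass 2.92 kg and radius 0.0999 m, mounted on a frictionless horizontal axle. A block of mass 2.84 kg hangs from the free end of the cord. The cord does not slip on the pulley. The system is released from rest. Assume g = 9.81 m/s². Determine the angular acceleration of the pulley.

I = MR² = (2.92)(0.0999)² = 0.02914 kg·m².
Block: mg − T = ma. Pulley: TR = Iα. No-slip: a = αR, so T = (I/R²)a = 2.920·a.
Then mg = (m + 2.920)a, so a = (2.84)(9.81)/(2.84 + 2.920) = 4.837 m/s².
α = a/R = 4.837/0.0999 = 48.42 rad/s².

α ≈ 48.4 rad/s²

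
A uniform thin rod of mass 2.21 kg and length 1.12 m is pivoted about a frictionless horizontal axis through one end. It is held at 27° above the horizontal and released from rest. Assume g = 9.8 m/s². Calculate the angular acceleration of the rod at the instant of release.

α ≈ 11.7 rad/s²

About the pivot, I = (1/3)ML² = (1/3)(2.21)(1.12)² = 0.9241 kg·m².
The weight acts at the center, a distance L/2 = 0.5600 m from the pivot; τ = Mg(L/2) cos 27° = 10.81 N·m.
α = τ/I = 10.81/0.9241 = 11.69 rad/s².
(Equivalently α = (3g/(2L)) cos 27° = 11.69 rad/s².)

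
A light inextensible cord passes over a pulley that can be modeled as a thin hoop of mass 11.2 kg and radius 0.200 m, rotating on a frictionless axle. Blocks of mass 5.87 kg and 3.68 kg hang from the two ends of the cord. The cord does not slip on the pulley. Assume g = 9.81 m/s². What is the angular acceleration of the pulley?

I = MR² = (11.2)(0.200)² = 0.4480 kg·m².
Heavier block: m₁g − T₁ = m₁a. Lighter block: T₂ − m₂g = m₂a.
Pulley: (T₁ − T₂)R = Iα = I(a/R), so T₁ − T₂ = (I/R²)a = 1·M_p a = 11.20·a.
Adding the three: (m₁ − m₂)g = (m₁ + m₂ + 11.20)a, so a = (5.87 − 3.68)(9.81)/(5.87 + 3.68 + 11.20) = 1.035 m/s².
α = a/R = 1.035/0.200 = 5.177 rad/s².

α ≈ 5.18 rad/s²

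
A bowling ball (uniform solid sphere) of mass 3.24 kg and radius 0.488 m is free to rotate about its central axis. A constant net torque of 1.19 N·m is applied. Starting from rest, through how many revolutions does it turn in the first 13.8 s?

≈ 58.4 revolutions

I = (2/5)MR² = (2/5)(3.24)(0.488)² = 0.3086 kg·m².
α = τ/I = 1.19/0.3086 = 3.856 rad/s².
θ = ½αt² = ½(3.856)(13.8)² = 367.1 rad.
Revolutions = θ/(2π) = 58.43.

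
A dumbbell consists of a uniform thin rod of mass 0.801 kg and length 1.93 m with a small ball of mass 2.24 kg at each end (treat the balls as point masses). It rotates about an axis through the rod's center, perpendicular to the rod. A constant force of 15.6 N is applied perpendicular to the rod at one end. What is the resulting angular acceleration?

α ≈ 3.41 rad/s²

I_rod = (1/12)ML² = (1/12)(0.801)(1.93)² = 0.2486 kg·m².
I_balls = 2·m·(L/2)² = 2(2.24)(0.9650)² = 4.172 kg·m².
Total I = 4.421 kg·m².
τ = F·(L/2) = (15.6)(0.965) = 15.05 N·m.
α = τ/I = 15.05/4.421 = 3.405 rad/s².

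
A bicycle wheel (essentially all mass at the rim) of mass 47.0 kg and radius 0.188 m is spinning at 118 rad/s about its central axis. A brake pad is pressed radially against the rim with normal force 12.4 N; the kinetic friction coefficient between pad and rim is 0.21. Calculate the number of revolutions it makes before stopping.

≈ 3760 revolutions

I = MR² = (47.0)(0.188)² = 1.661 kg·m².
Friction force f = μN = (0.21)(12.4) = 2.604 N at the rim; torque magnitude τ = fR = 0.4896 N·m, opposing ω.
|α| = τ/I = 0.4896/1.661 = 0.2947 rad/s² (deceleration).
ω² = ω₀² − 2|α|θ with ω = 0 ⇒ θ = ω₀²/(2|α|) = 23620 rad = 3760 rev.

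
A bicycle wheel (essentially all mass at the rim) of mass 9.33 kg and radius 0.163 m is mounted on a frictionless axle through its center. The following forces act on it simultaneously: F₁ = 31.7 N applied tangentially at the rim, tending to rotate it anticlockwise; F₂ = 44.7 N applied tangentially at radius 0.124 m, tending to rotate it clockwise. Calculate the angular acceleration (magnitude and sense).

α ≈ 1.52 rad/s², clockwise

I = MR² = (9.33)(0.163)² = 0.2479 kg·m².
Taking anticlockwise as positive: τ₁ = +(31.7)(0.163) = +5.167 N·m; τ₂ = −(44.7)(0.124) = −5.543 N·m.
Net torque τ = -0.3757 N·m.
α = τ/I = -0.3757/0.2479 = -1.516 rad/s².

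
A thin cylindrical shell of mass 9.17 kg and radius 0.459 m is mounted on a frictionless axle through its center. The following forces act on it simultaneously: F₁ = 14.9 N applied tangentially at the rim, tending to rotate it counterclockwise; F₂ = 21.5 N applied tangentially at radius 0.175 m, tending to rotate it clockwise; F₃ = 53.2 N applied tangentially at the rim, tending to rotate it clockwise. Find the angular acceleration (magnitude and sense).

α ≈ 11.0 rad/s², clockwise

I = MR² = (9.17)(0.459)² = 1.932 kg·m².
Taking counterclockwise as positive: τ₁ = +(14.9)(0.459) = +6.839 N·m; τ₂ = −(21.5)(0.175) = −3.762 N·m; τ₃ = −(53.2)(0.459) = −24.42 N·m.
Net torque τ = -21.34 N·m.
α = τ/I = -21.34/1.932 = -11.05 rad/s².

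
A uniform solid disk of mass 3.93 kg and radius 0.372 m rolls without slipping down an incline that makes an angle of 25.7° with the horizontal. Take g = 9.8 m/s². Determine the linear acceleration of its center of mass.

Translation along the incline: Mg sinθ − f = Ma.
Rotation about the center: fR = Iα with I = ½MR². No-slip gives a = αR, so f = (I/R²)a = (1/2)M a.
Substituting: Mg sinθ = (1 + 0.5000)Ma, so a = g sinθ/(1 + 0.5000) = (9.8) sin 25.7° / 1.500 = 2.833 m/s².

a ≈ 2.83 m/s²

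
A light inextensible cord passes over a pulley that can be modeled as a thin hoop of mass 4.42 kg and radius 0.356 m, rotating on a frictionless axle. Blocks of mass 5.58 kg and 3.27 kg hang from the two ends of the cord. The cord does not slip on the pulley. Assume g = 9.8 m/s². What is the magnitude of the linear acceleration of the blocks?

I = MR² = (4.42)(0.356)² = 0.5602 kg·m².
Heavier block: m₁g − T₁ = m₁a. Lighter block: T₂ − m₂g = m₂a.
Pulley: (T₁ − T₂)R = Iα = I(a/R), so T₁ − T₂ = (I/R²)a = 1·M_p a = 4.420·a.
Adding the three: (m₁ − m₂)g = (m₁ + m₂ + 4.420)a, so a = (5.58 − 3.27)(9.8)/(5.58 + 3.27 + 4.420) = 1.706 m/s².

a ≈ 1.71 m/s²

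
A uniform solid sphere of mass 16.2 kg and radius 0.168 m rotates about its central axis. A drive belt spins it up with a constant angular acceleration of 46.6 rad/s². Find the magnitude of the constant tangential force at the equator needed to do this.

F ≈ 50.7 N

I = (2/5)MR² = (2/5)(16.2)(0.168)² = 0.1829 kg·m².
The required torque is τ = Iα = (0.1829)(46.60) = 8.523 N·m.
A tangential force at the equator gives τ = FR, so F = τ/R = 8.523/0.168 = 50.73 N.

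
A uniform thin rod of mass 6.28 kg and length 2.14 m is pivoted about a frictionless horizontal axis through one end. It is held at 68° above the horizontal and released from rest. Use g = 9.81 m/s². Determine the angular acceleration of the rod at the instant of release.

α ≈ 2.58 rad/s²

About the pivot, I = (1/3)ML² = (1/3)(6.28)(2.14)² = 9.587 kg·m².
The weight acts at the center, a distance L/2 = 1.070 m from the pivot; τ = Mg(L/2) cos 68° = 24.69 N·m.
α = τ/I = 24.69/9.587 = 2.576 rad/s².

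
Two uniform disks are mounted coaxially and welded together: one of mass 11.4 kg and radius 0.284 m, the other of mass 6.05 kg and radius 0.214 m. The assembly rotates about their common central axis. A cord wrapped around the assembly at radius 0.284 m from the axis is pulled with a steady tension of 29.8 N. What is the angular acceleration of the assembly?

α ≈ 14.1 rad/s²

I = ½M₁R₁² + ½M₂R₂² = ½(11.4)(0.284)² + ½(6.05)(0.214)² = 0.5983 kg·m².
τ = F r = (29.8)(0.284) = 8.463 N·m.
α = τ/I = 8.463/0.5983 = 14.15 rad/s².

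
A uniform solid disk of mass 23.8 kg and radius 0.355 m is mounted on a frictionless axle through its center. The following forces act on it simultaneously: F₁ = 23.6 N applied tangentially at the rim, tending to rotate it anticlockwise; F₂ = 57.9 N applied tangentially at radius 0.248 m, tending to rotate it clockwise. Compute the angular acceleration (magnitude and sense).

I = ½MR² = (1/2)(23.8)(0.355)² = 1.500 kg·m².
Taking anticlockwise as positive: τ₁ = +(23.6)(0.355) = +8.378 N·m; τ₂ = −(57.9)(0.248) = −14.36 N·m.
Net torque τ = -5.981 N·m.
α = τ/I = -5.981/1.500 = -3.988 rad/s².

α ≈ 3.99 rad/s², clockwise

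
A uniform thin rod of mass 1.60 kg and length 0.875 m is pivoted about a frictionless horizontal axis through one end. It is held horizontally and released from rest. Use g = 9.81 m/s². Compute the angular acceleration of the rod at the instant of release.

About the pivot, I = (1/3)ML² = (1/3)(1.60)(0.875)² = 0.4083 kg·m².
The weight acts at the center, a distance L/2 = 0.4375 m from the pivot; τ = Mg(L/2) = 6.867 N·m.
α = τ/I = 6.867/0.4083 = 16.82 rad/s².
(Equivalently α = (3g/(2L)) = 16.82 rad/s².)

α ≈ 16.8 rad/s²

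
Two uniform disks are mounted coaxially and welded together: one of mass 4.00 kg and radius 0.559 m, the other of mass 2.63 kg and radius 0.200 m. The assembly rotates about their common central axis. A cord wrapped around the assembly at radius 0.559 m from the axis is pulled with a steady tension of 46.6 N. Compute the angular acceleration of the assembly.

α ≈ 38.4 rad/s²

I = ½M₁R₁² + ½M₂R₂² = ½(4.00)(0.559)² + ½(2.63)(0.200)² = 0.6776 kg·m².
τ = F r = (46.6)(0.559) = 26.05 N·m.
α = τ/I = 26.05/0.6776 = 38.45 rad/s².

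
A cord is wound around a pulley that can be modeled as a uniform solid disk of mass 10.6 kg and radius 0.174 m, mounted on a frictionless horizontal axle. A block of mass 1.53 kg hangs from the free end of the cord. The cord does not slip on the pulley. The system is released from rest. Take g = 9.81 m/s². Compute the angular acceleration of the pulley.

α ≈ 12.6 rad/s²

I = ½MR² = (1/2)(10.6)(0.174)² = 0.1605 kg·m².
Block: mg − T = ma. Pulley: TR = Iα. No-slip: a = αR, so T = (I/R²)a = 5.300·a.
Then mg = (m + 5.300)a, so a = (1.53)(9.81)/(1.53 + 5.300) = 2.198 m/s².
α = a/R = 2.198/0.174 = 12.63 rad/s².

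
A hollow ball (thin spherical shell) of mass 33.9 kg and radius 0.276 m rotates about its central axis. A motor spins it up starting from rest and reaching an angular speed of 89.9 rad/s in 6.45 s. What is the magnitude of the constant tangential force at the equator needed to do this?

F ≈ 86.9 N

I = (2/3)MR² = (2/3)(33.9)(0.276)² = 1.722 kg·m².
α = Δω/Δt = (89.9 − 0)/6.45 = 13.94 rad/s².
The required torque is τ = Iα = (1.722)(13.94) = 24.00 N·m.
A tangential force at the equator gives τ = FR, so F = τ/R = 24.00/0.276 = 86.94 N.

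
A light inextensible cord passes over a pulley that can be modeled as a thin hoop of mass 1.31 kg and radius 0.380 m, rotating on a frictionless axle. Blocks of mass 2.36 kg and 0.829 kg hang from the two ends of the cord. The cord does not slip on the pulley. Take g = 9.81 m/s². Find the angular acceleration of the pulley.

I = MR² = (1.31)(0.380)² = 0.1892 kg·m².
Heavier block: m₁g − T₁ = m₁a. Lighter block: T₂ − m₂g = m₂a.
Pulley: (T₁ − T₂)R = Iα = I(a/R), so T₁ − T₂ = (I/R²)a = 1·M_p a = 1.310·a.
Adding the three: (m₁ − m₂)g = (m₁ + m₂ + 1.310)a, so a = (2.36 − 0.829)(9.81)/(2.36 + 0.829 + 1.310) = 3.338 m/s².
α = a/R = 3.338/0.380 = 8.785 rad/s².

α ≈ 8.79 rad/s²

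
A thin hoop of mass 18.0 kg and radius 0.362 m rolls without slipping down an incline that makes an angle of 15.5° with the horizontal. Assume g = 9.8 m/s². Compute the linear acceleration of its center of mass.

Translation along the incline: Mg sinθ − f = Ma.
Rotation about the center: fR = Iα with I = MR². No-slip gives a = αR, so f = (I/R²)a = M a.
Substituting: Mg sinθ = (1 + 1.000)Ma, so a = g sinθ/(1 + 1.000) = (9.8) sin 15.5° / 2.000 = 1.309 m/s².

a ≈ 1.31 m/s²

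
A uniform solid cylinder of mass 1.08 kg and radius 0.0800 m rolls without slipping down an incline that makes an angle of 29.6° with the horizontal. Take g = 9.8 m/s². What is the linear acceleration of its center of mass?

Translation along the incline: Mg sinθ − f = Ma.
Rotation about the center: fR = Iα with I = ½MR². No-slip gives a = αR, so f = (I/R²)a = (1/2)M a.
Substituting: Mg sinθ = (1 + 0.5000)Ma, so a = g sinθ/(1 + 0.5000) = (9.8) sin 29.6° / 1.500 = 3.227 m/s².

a ≈ 3.23 m/s²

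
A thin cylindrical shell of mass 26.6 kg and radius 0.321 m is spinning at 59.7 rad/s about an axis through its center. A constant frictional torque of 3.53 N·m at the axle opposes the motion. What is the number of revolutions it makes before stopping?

I = MR² = (26.6)(0.321)² = 2.741 kg·m².
The net torque has magnitude 3.53 N·m, opposing ω.
|α| = τ/I = 3.530/2.741 = 1.288 rad/s² (deceleration).
ω² = ω₀² − 2|α|θ with ω = 0 ⇒ θ = ω₀²/(2|α|) = 1384 rad = 220.2 rev.

≈ 220 revolutions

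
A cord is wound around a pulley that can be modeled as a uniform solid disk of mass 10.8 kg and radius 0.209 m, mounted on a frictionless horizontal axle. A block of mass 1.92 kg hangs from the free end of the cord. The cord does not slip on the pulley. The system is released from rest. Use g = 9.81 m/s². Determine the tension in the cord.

T ≈ 13.9 N

I = ½MR² = (1/2)(10.8)(0.209)² = 0.2359 kg·m².
Block: mg − T = ma. Pulley: TR = Iα. No-slip: a = αR, so T = (I/R²)a = 5.400·a.
Then mg = (m + 5.400)a, so a = (1.92)(9.81)/(1.92 + 5.400) = 2.573 m/s².
T = 5.400·a = 13.89 N.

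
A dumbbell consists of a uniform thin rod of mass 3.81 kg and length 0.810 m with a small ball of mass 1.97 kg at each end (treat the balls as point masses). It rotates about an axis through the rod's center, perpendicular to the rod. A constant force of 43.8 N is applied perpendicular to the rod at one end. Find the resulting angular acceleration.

I_rod = (1/12)ML² = (1/12)(3.81)(0.810)² = 0.2083 kg·m².
I_balls = 2·m·(L/2)² = 2(1.97)(0.4050)² = 0.6463 kg·m².
Total I = 0.8546 kg·m².
τ = F·(L/2) = (43.8)(0.405) = 17.74 N·m.
α = τ/I = 17.74/0.8546 = 20.76 rad/s².

α ≈ 20.8 rad/s²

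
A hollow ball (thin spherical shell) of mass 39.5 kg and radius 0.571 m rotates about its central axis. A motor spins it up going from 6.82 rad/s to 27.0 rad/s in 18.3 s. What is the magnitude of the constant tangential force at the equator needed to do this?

F ≈ 16.6 N

I = (2/3)MR² = (2/3)(39.5)(0.571)² = 8.586 kg·m².
α = Δω/Δt = (27.0 − 6.82)/18.3 = 1.103 rad/s².
The required torque is τ = Iα = (8.586)(1.103) = 9.468 N·m.
A tangential force at the equator gives τ = FR, so F = τ/R = 9.468/0.571 = 16.58 N.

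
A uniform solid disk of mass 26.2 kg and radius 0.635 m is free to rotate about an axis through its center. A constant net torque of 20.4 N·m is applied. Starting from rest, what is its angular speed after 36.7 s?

I = ½MR² = (1/2)(26.2)(0.635)² = 5.282 kg·m².
α = τ/I = 20.4/5.282 = 3.862 rad/s².
ω = ω₀ + αt = 0 + (3.862)(36.7) = 141.7 rad/s.

ω ≈ 142 rad/s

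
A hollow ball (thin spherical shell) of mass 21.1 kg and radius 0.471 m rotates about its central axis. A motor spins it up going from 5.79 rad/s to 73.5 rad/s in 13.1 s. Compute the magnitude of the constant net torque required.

I = (2/3)MR² = (2/3)(21.1)(0.471)² = 3.121 kg·m².
α = Δω/Δt = (73.5 − 5.79)/13.1 = 5.169 rad/s².
τ = Iα = (3.121)(5.169) = 16.13 N·m.

τ ≈ 16.1 N·m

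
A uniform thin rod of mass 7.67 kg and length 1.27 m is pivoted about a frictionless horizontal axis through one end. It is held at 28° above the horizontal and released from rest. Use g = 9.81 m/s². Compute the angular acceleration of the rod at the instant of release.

About the pivot, I = (1/3)ML² = (1/3)(7.67)(1.27)² = 4.124 kg·m².
The weight acts at the center, a distance L/2 = 0.6350 m from the pivot; τ = Mg(L/2) cos 28° = 42.19 N·m.
α = τ/I = 42.19/4.124 = 10.23 rad/s².

α ≈ 10.2 rad/s²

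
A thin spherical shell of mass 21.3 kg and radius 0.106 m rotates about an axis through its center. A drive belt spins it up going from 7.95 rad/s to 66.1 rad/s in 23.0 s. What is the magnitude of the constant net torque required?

τ ≈ 0.403 N·m

I = (2/3)MR² = (2/3)(21.3)(0.106)² = 0.1596 kg·m².
α = Δω/Δt = (66.1 − 7.95)/23.0 = 2.528 rad/s².
τ = Iα = (0.1596)(2.528) = 0.4034 N·m.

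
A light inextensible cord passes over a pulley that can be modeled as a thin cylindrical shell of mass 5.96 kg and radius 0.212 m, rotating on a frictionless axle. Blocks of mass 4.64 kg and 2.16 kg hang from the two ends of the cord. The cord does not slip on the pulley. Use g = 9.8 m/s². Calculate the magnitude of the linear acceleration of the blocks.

a ≈ 1.90 m/s²

I = MR² = (5.96)(0.212)² = 0.2679 kg·m².
Heavier block: m₁g − T₁ = m₁a. Lighter block: T₂ − m₂g = m₂a.
Pulley: (T₁ − T₂)R = Iα = I(a/R), so T₁ − T₂ = (I/R²)a = 1·M_p a = 5.960·a.
Adding the three: (m₁ − m₂)g = (m₁ + m₂ + 5.960)a, so a = (4.64 − 2.16)(9.8)/(4.64 + 2.16 + 5.960) = 1.905 m/s².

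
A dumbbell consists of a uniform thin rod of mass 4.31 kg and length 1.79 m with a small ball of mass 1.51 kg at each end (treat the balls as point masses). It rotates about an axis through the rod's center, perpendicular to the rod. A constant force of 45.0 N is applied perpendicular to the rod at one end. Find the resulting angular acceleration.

α ≈ 11.3 rad/s²

I_rod = (1/12)ML² = (1/12)(4.31)(1.79)² = 1.151 kg·m².
I_balls = 2·m·(L/2)² = 2(1.51)(0.8950)² = 2.419 kg·m².
Total I = 3.570 kg·m².
τ = F·(L/2) = (45.0)(0.895) = 40.27 N·m.
α = τ/I = 40.27/3.570 = 11.28 rad/s².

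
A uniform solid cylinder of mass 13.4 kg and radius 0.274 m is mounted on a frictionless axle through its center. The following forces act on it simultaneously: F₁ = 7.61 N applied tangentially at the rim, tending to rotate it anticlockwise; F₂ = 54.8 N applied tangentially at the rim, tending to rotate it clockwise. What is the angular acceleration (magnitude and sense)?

α ≈ 25.7 rad/s², clockwise

I = ½MR² = (1/2)(13.4)(0.274)² = 0.5030 kg·m².
Taking anticlockwise as positive: τ₁ = +(7.61)(0.274) = +2.085 N·m; τ₂ = −(54.8)(0.274) = −15.02 N·m.
Net torque τ = -12.93 N·m.
α = τ/I = -12.93/0.5030 = -25.71 rad/s².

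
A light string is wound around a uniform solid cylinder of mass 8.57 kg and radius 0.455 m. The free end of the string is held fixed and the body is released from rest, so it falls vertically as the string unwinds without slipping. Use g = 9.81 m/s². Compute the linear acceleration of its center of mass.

Translation: Mg − T = Ma. Rotation about the center: TR = Iα with I = ½MR².
With a = αR: T = (I/R²)a = (1/2)M a, so Mg = (1 + 0.5000)Ma.
a = g/(1 + 0.5000) = 9.81/1.500 = 6.540 m/s².

a ≈ 6.54 m/s²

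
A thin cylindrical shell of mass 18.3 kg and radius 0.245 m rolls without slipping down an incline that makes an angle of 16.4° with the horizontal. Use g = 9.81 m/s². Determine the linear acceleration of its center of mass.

a ≈ 1.38 m/s²

Translation along the incline: Mg sinθ − f = Ma.
Rotation about the center: fR = Iα with I = MR². No-slip gives a = αR, so f = (I/R²)a = M a.
Substituting: Mg sinθ = (1 + 1.000)Ma, so a = g sinθ/(1 + 1.000) = (9.81) sin 16.4° / 2.000 = 1.385 m/s².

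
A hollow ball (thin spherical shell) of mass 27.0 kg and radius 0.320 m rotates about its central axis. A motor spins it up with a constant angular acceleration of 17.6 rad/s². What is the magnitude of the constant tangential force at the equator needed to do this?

I = (2/3)MR² = (2/3)(27.0)(0.320)² = 1.843 kg·m².
The required torque is τ = Iα = (1.843)(17.60) = 32.44 N·m.
A tangential force at the equator gives τ = FR, so F = τ/R = 32.44/0.320 = 101.4 N.

F ≈ 101 N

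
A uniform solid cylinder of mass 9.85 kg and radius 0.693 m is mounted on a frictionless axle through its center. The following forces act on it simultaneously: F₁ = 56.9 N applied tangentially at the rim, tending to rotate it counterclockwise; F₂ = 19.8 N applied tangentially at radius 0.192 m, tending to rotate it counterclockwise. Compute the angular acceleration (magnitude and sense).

α ≈ 18.3 rad/s², counterclockwise

I = ½MR² = (1/2)(9.85)(0.693)² = 2.365 kg·m².
Taking counterclockwise as positive: τ₁ = +(56.9)(0.693) = +39.43 N·m; τ₂ = +(19.8)(0.192) = +3.802 N·m.
Net torque τ = 43.23 N·m.
α = τ/I = 43.23/2.365 = 18.28 rad/s².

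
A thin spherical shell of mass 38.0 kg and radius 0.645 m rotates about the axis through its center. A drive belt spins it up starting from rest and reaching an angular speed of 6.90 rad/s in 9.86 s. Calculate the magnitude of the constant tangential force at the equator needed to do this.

F ≈ 11.4 N

I = (2/3)MR² = (2/3)(38.0)(0.645)² = 10.54 kg·m².
α = Δω/Δt = (6.90 − 0)/9.86 = 0.6998 rad/s².
The required torque is τ = Iα = (10.54)(0.6998) = 7.375 N·m.
A tangential force at the equator gives τ = FR, so F = τ/R = 7.375/0.645 = 11.43 N.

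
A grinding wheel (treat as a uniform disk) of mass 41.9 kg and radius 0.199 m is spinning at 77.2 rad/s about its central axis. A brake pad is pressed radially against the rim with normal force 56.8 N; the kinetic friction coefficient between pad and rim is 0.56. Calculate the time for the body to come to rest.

t ≈ 10.1 s

I = ½MR² = (1/2)(41.9)(0.199)² = 0.8296 kg·m².
Friction force f = μN = (0.56)(56.8) = 31.81 N at the rim; torque magnitude τ = fR = 6.330 N·m, opposing ω.
|α| = τ/I = 6.330/0.8296 = 7.630 rad/s² (deceleration).
0 = ω₀ − |α|t ⇒ t = ω₀/|α| = 77.2/7.630 = 10.12 s.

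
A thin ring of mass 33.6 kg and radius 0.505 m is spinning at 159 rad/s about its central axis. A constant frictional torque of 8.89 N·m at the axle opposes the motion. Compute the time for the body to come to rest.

I = MR² = (33.6)(0.505)² = 8.569 kg·m².
The net torque has magnitude 8.89 N·m, opposing ω.
|α| = τ/I = 8.890/8.569 = 1.037 rad/s² (deceleration).
0 = ω₀ − |α|t ⇒ t = ω₀/|α| = 159/1.037 = 153.3 s.

t ≈ 153 s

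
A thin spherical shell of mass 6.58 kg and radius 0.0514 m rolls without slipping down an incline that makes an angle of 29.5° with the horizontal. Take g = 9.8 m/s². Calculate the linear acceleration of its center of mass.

a ≈ 2.90 m/s²

Translation along the incline: Mg sinθ − f = Ma.
Rotation about the center: fR = Iα with I = (2/3)MR². No-slip gives a = αR, so f = (I/R²)a = (2/3)M a.
Substituting: Mg sinθ = (1 + 0.6667)Ma, so a = g sinθ/(1 + 0.6667) = (9.8) sin 29.5° / 1.667 = 2.895 m/s².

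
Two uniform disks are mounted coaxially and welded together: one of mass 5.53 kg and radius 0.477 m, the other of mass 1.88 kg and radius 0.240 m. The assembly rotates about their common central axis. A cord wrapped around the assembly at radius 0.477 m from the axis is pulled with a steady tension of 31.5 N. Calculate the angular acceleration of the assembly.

I = ½M₁R₁² + ½M₂R₂² = ½(5.53)(0.477)² + ½(1.88)(0.240)² = 0.6833 kg·m².
τ = F r = (31.5)(0.477) = 15.03 N·m.
α = τ/I = 15.03/0.6833 = 21.99 rad/s².

α ≈ 22.0 rad/s²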